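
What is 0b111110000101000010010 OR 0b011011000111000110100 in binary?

0b111111000111000110110

OR bit by bit (1 where either bit is 1):
  111110000101000010010
| 011011000111000110100
= 111111000111000110110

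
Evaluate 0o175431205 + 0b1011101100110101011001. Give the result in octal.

0b1011101100110101011001 = 0o13546531 in octal.
Add column by column in base 8, right to left:
  5+1 = 6
  0+3 = 3
  2+5 = 7
  1+6 = 7
  3+4 = 7
  4+5 = 1 carry 1
  5+3+1 = 1 carry 1
  7+1+1 = 1 carry 1
  1+0+1 = 2

0o211177736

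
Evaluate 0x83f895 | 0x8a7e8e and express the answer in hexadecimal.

OR each hex digit independently (no carries):
  8|8=8, 3|a=b, f|7=f, 8|e=e, 9|8=9, 5|e=f

0x8bfe9f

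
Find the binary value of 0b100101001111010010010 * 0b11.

0b1101111101101110110110

Multiply each base-2 digit by 3, carrying:
  0×3 = 0 → write 0
  1×3 = 3 → write 1 carry 1
  0×3+1 = 1 → write 1
  0×3 = 0 → write 0
  1×3 = 3 → write 1 carry 1
  0×3+1 = 1 → write 1
  0×3 = 0 → write 0
  1×3 = 3 → write 1 carry 1
  0×3+1 = 1 → write 1
  1×3 = 3 → write 1 carry 1
  1×3+1 = 4 → write 0 carry 2
  1×3+2 = 5 → write 1 carry 2
  1×3+2 = 5 → write 1 carry 2
  0×3+2 = 2 → write 0 carry 1
  0×3+1 = 1 → write 1
  1×3 = 3 → write 1 carry 1
  0×3+1 = 1 → write 1
  1×3 = 3 → write 1 carry 1
  0×3+1 = 1 → write 1
  0×3 = 0 → write 0
  1×3 = 3 → write 1 carry 1
  remaining carry: 1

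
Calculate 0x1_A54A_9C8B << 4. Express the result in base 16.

0x1A54A9C8B0

Shifting left by 4 bits = 1 hex digit: append 1 zero.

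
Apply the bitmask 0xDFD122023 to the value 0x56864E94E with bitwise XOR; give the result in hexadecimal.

XOR each hex digit independently (no carries):
  5^D=8, 6^F=9, 8^D=5, 6^1=7, 4^2=6, E^2=C, 9^0=9, 4^2=6, E^3=D

0x89576C96D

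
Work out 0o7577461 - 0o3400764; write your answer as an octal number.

0o4176475

Subtract column by column in base 8:
  1-4 → 5 (borrow)
  6-6-1 → 7 (borrow)
  4-7-1 → 4 (borrow)
  7-0-1 → 6
  7-0 → 7
  5-4 → 1
  7-3 → 4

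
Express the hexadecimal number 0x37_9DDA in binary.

0b1101111001110111011010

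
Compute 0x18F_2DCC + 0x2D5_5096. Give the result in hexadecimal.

0x4647E62

Add column by column in base 16, right to left:
  C+6 = 2 carry 1
  C+9+1 = 6 carry 1
  D+0+1 = E
  2+5 = 7
  F+5 = 4 carry 1
  8+D+1 = 6 carry 1
  1+2+1 = 4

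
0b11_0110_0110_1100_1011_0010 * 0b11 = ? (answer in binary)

Multiply each base-2 digit by 3, carrying:
  0×3 = 0 → write 0
  1×3 = 3 → write 1 carry 1
  0×3+1 = 1 → write 1
  0×3 = 0 → write 0
  1×3 = 3 → write 1 carry 1
  1×3+1 = 4 → write 0 carry 2
  0×3+2 = 2 → write 0 carry 1
  1×3+1 = 4 → write 0 carry 2
  0×3+2 = 2 → write 0 carry 1
  0×3+1 = 1 → write 1
  1×3 = 3 → write 1 carry 1
  1×3+1 = 4 → write 0 carry 2
  0×3+2 = 2 → write 0 carry 1
  1×3+1 = 4 → write 0 carry 2
  1×3+2 = 5 → write 1 carry 2
  0×3+2 = 2 → write 0 carry 1
  0×3+1 = 1 → write 1
  1×3 = 3 → write 1 carry 1
  1×3+1 = 4 → write 0 carry 2
  0×3+2 = 2 → write 0 carry 1
  1×3+1 = 4 → write 0 carry 2
  1×3+2 = 5 → write 1 carry 2
  remaining carry: 10

0b101000110100011000010110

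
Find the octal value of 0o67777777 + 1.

0o70000000

The trailing 7 digits are 7 (max in base 8), so adding 1 cascades: they roll to 0 and the next digit up increments.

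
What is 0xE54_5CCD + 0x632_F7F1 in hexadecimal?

Add column by column in base 16, right to left:
  D+1 = E
  C+F = B carry 1
  C+7+1 = 4 carry 1
  5+F+1 = 5 carry 1
  4+2+1 = 7
  5+3 = 8
  E+6 = 4 carry 1
  final carry 1

0x148754BE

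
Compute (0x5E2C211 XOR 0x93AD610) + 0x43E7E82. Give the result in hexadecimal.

First 0x5E2C211 XOR 0x93AD610 = 0xCD81401.
Add column by column in base 16, right to left:
  1+2 = 3
  0+8 = 8
  4+E = 2 carry 1
  1+7+1 = 9
  8+E = 6 carry 1
  D+3+1 = 1 carry 1
  C+4+1 = 1 carry 1
  final carry 1

0x11169283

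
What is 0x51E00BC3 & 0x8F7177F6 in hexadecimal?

0x016003C2

AND each hex digit independently (no carries):
  5&8=0, 1&F=1, E&7=6, 0&1=0, 0&7=0, B&7=3, C&F=C, 3&6=2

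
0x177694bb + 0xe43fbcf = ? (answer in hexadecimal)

0x25ba908a

Add column by column in base 16, right to left:
  b+f = a carry 1
  b+c+1 = 8 carry 1
  4+b+1 = 0 carry 1
  9+f+1 = 9 carry 1
  6+3+1 = a
  7+4 = b
  7+e = 5 carry 1
  1+0+1 = 2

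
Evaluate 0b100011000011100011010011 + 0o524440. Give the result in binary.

0b100011101110000111110011

0o524440 = 0b101010100100100000 in binary.
Add column by column in base 2, right to left:
  1+0 = 1
  1+0 = 1
  0+0 = 0
  0+0 = 0
  1+0 = 1
  0+1 = 1
  1+0 = 1
  1+0 = 1
  0+1 = 1
  0+0 = 0
  0+0 = 0
  1+1 = 0 carry 1
  1+0+1 = 0 carry 1
  1+1+1 = 1 carry 1
  0+0+1 = 1
  0+1 = 1
  0+0 = 0
  0+1 = 1
  1+0 = 1
  1+0 = 1
  0+0 = 0
  0+0 = 0
  0+0 = 0
  1+0 = 1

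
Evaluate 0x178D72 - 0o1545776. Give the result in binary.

0x178D72 = 0b101111000110101110010 in binary.
0o1545776 = 0b1101100101111111110 in binary.
Subtract column by column in base 2:
  0-0 → 0
  1-1 → 0
  0-1 → 1 (borrow)
  0-1-1 → 0 (borrow)
  1-1-1 → 1 (borrow)
  1-1-1 → 1 (borrow)
  1-1-1 → 1 (borrow)
  0-1-1 → 0 (borrow)
  1-1-1 → 1 (borrow)
  0-1-1 → 0 (borrow)
  1-0-1 → 0
  1-1 → 0
  0-0 → 0
  0-0 → 0
  0-1 → 1 (borrow)
  1-1-1 → 1 (borrow)
  1-0-1 → 0
  1-1 → 0
  1-1 → 0
  0-0 → 0
  1-0 → 1

0b100001100000101110100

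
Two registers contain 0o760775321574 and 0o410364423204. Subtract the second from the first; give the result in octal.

Subtract column by column in base 8:
  4-4 → 0
  7-0 → 7
  5-2 → 3
  1-3 → 6 (borrow)
  2-2-1 → 7 (borrow)
  3-4-1 → 6 (borrow)
  5-4-1 → 0
  7-6 → 1
  7-3 → 4
  0-0 → 0
  6-1 → 5
  7-4 → 3

0o350410676370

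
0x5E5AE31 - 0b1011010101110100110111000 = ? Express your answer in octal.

0o436542171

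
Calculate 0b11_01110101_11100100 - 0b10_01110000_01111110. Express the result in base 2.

0b10000010101100110

Subtract column by column in base 2:
  0-0 → 0
  0-1 → 1 (borrow)
  1-1-1 → 1 (borrow)
  0-1-1 → 0 (borrow)
  0-1-1 → 0 (borrow)
  1-1-1 → 1 (borrow)
  1-1-1 → 1 (borrow)
  1-0-1 → 0
  1-0 → 1
  0-0 → 0
  1-0 → 1
  0-0 → 0
  1-1 → 0
  1-1 → 0
  1-1 → 0
  0-0 → 0
  1-0 → 1
  1-1 → 0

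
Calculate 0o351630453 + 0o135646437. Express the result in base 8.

Add column by column in base 8, right to left:
  3+7 = 2 carry 1
  5+3+1 = 1 carry 1
  4+4+1 = 1 carry 1
  0+6+1 = 7
  3+4 = 7
  6+6 = 4 carry 1
  1+5+1 = 7
  5+3 = 0 carry 1
  3+1+1 = 5

0o507477112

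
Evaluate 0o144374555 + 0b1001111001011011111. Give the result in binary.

0o144374555 = 0b1100100011111100101101101 in binary.
Add column by column in base 2, right to left:
  1+1 = 0 carry 1
  0+1+1 = 0 carry 1
  1+1+1 = 1 carry 1
  1+1+1 = 1 carry 1
  0+1+1 = 0 carry 1
  1+0+1 = 0 carry 1
  1+1+1 = 1 carry 1
  0+1+1 = 0 carry 1
  1+0+1 = 0 carry 1
  0+1+1 = 0 carry 1
  0+0+1 = 1
  1+0 = 1
  1+1 = 0 carry 1
  1+1+1 = 1 carry 1
  1+1+1 = 1 carry 1
  1+1+1 = 1 carry 1
  1+0+1 = 0 carry 1
  0+0+1 = 1
  0+1 = 1
  0+0 = 0
  1+0 = 1
  0+0 = 0
  0+0 = 0
  1+0 = 1
  1+0 = 1

0b1100101101110110001001100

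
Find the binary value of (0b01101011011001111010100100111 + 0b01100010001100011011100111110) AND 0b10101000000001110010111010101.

0b10001000000000010010001000101

Add column by column in base 2, right to left:
  1+0 = 1
  1+1 = 0 carry 1
  1+1+1 = 1 carry 1
  0+1+1 = 0 carry 1
  0+1+1 = 0 carry 1
  1+1+1 = 1 carry 1
  0+0+1 = 1
  0+0 = 0
  1+1 = 0 carry 1
  0+1+1 = 0 carry 1
  1+1+1 = 1 carry 1
  0+0+1 = 1
  1+1 = 0 carry 1
  1+1+1 = 1 carry 1
  1+0+1 = 0 carry 1
  1+0+1 = 0 carry 1
  0+0+1 = 1
  0+1 = 1
  1+1 = 0 carry 1
  1+0+1 = 0 carry 1
  0+0+1 = 1
  1+0 = 1
  1+1 = 0 carry 1
  0+0+1 = 1
  1+0 = 1
  0+0 = 0
  1+1 = 0 carry 1
  1+1+1 = 1 carry 1
  final carry 1
Sum = 0b11001101100110010110001100101; now AND with 0b10101000000001110010111010101:
  11001101100110010110001100101
& 10101000000001110010111010101
= 10001000000000010010001000101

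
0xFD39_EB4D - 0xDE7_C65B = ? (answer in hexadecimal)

Subtract column by column in base 16:
  D-B → 2
  4-5 → F (borrow)
  B-6-1 → 4
  E-C → 2
  9-7 → 2
  3-E → 5 (borrow)
  D-D-1 → F (borrow)
  F-0-1 → E

0xEF5224F2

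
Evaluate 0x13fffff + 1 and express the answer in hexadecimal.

0x1400000

The trailing 5 digits are F (max in base 16), so adding 1 cascades: they roll to 0 and the next digit up increments.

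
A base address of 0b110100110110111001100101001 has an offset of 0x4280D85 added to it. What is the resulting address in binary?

0b1010110000111000000010101110

0x4280D85 = 0b100001010000000110110000101 in binary.
Add column by column in base 2, right to left:
  1+1 = 0 carry 1
  0+0+1 = 1
  0+1 = 1
  1+0 = 1
  0+0 = 0
  1+0 = 1
  0+0 = 0
  0+1 = 1
  1+1 = 0 carry 1
  1+0+1 = 0 carry 1
  0+1+1 = 0 carry 1
  0+1+1 = 0 carry 1
  1+0+1 = 0 carry 1
  1+0+1 = 0 carry 1
  1+0+1 = 0 carry 1
  0+0+1 = 1
  1+0 = 1
  1+0 = 1
  0+0 = 0
  1+1 = 0 carry 1
  1+0+1 = 0 carry 1
  0+1+1 = 0 carry 1
  0+0+1 = 1
  1+0 = 1
  0+0 = 0
  1+0 = 1
  1+1 = 0 carry 1
  final carry 1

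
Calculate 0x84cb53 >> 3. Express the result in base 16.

3 bits is not a whole number of base-16 digits; in binary: 100001001100101101010011 >> 3 = 100001001100101101010.

0x10996a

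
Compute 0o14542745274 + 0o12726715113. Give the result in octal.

0o27471662407

Add column by column in base 8, right to left:
  4+3 = 7
  7+1 = 0 carry 1
  2+1+1 = 4
  5+5 = 2 carry 1
  4+1+1 = 6
  7+7 = 6 carry 1
  2+6+1 = 1 carry 1
  4+2+1 = 7
  5+7 = 4 carry 1
  4+2+1 = 7
  1+1 = 2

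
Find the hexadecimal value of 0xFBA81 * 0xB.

0xAD038B

Multiply each base-16 digit by 11, carrying:
  1×11 = 11 → write B
  8×11 = 88 → write 8 carry 5
  A×11+5 = 115 → write 3 carry 7
  B×11+7 = 128 → write 0 carry 8
  F×11+8 = 173 → write D carry 10
  remaining carry: A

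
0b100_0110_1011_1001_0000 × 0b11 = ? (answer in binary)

0b11010100001010110000

Multiply each base-2 digit by 3, carrying:
  0×3 = 0 → write 0
  0×3 = 0 → write 0
  0×3 = 0 → write 0
  0×3 = 0 → write 0
  1×3 = 3 → write 1 carry 1
  0×3+1 = 1 → write 1
  0×3 = 0 → write 0
  1×3 = 3 → write 1 carry 1
  1×3+1 = 4 → write 0 carry 2
  1×3+2 = 5 → write 1 carry 2
  0×3+2 = 2 → write 0 carry 1
  1×3+1 = 4 → write 0 carry 2
  0×3+2 = 2 → write 0 carry 1
  1×3+1 = 4 → write 0 carry 2
  1×3+2 = 5 → write 1 carry 2
  0×3+2 = 2 → write 0 carry 1
  0×3+1 = 1 → write 1
  0×3 = 0 → write 0
  1×3 = 3 → write 1 carry 1
  remaining carry: 1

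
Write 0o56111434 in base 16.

0xb8931c

Each octal digit is 3 bits: 5=101 6=110 1=001 1=001 1=001 4=100 3=011 4=100.
Group the bits into nibbles: 1011 1000 1001 0011 0001 1100 → b8931c.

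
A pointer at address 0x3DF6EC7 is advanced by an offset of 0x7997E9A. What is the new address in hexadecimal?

Add column by column in base 16, right to left:
  7+A = 1 carry 1
  C+9+1 = 6 carry 1
  E+E+1 = D carry 1
  6+7+1 = E
  F+9 = 8 carry 1
  D+9+1 = 7 carry 1
  3+7+1 = B

0xB78ED61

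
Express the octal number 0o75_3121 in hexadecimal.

0x3D651

Each octal digit is 3 bits: 7=111 5=101 3=011 1=001 2=010 1=001.
Group the bits into nibbles: 0011 1101 0110 0101 0001 → 3D651.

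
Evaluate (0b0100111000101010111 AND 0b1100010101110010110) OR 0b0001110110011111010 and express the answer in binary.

0b101110110111111110

0b0100111000101010111 AND 0b1100010101110010110 = 0b0100010000100010110.
Then OR with 0b0001110110011111010.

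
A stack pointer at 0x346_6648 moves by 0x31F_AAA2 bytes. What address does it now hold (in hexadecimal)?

Add column by column in base 16, right to left:
  8+2 = A
  4+A = E
  6+A = 0 carry 1
  6+A+1 = 1 carry 1
  6+F+1 = 6 carry 1
  4+1+1 = 6
  3+3 = 6

0x66610EA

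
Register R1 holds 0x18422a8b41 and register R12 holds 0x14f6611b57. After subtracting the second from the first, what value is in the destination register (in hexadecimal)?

Subtract column by column in base 16:
  1-7 → a (borrow)
  4-5-1 → e (borrow)
  b-b-1 → f (borrow)
  8-1-1 → 6
  a-1 → 9
  2-6 → c (borrow)
  2-6-1 → b (borrow)
  4-f-1 → 4 (borrow)
  8-4-1 → 3
  1-1 → 0

0x34bc96fea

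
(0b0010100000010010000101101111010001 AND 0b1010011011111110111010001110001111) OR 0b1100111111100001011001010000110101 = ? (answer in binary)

0b0010100000010010000101101111010001 AND 0b1010011011111110111010001110001111 = 0b0010000000010010000000001110000001.
Then OR with 0b1100111111100001011001010000110101.

0b1110111111110011011001011110110101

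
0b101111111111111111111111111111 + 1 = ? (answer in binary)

0b110000000000000000000000000000

The trailing 28 digits are 1 (max in base 2), so adding 1 cascades: they roll to 0 and the next digit up increments.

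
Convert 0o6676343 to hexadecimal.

0x1B7CE3

Each octal digit is 3 bits: 6=110 6=110 7=111 6=110 3=011 4=100 3=011.
Group the bits into nibbles: 0001 1011 0111 1100 1110 0011 → 1B7CE3.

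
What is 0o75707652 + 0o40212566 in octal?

0o136122440

Add column by column in base 8, right to left:
  2+6 = 0 carry 1
  5+6+1 = 4 carry 1
  6+5+1 = 4 carry 1
  7+2+1 = 2 carry 1
  0+1+1 = 2
  7+2 = 1 carry 1
  5+0+1 = 6
  7+4 = 3 carry 1
  final carry 1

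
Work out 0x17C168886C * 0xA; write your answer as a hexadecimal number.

0xED8E155438

Multiply each base-16 digit by 10, carrying:
  C×10 = 120 → write 8 carry 7
  6×10+7 = 67 → write 3 carry 4
  8×10+4 = 84 → write 4 carry 5
  8×10+5 = 85 → write 5 carry 5
  8×10+5 = 85 → write 5 carry 5
  6×10+5 = 65 → write 1 carry 4
  1×10+4 = 14 → write E
  C×10 = 120 → write 8 carry 7
  7×10+7 = 77 → write D carry 4
  1×10+4 = 14 → write E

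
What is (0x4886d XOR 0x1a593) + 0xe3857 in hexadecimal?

First 0x4886d XOR 0x1a593 = 0x52dfe.
Add column by column in base 16, right to left:
  e+7 = 5 carry 1
  f+5+1 = 5 carry 1
  d+8+1 = 6 carry 1
  2+3+1 = 6
  5+e = 3 carry 1
  final carry 1

0x136655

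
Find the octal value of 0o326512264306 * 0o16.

Multiply each base-8 digit by 14, carrying:
  6×14 = 84 → write 4 carry 10
  0×14+10 = 10 → write 2 carry 1
  3×14+1 = 43 → write 3 carry 5
  4×14+5 = 61 → write 5 carry 7
  6×14+7 = 91 → write 3 carry 11
  2×14+11 = 39 → write 7 carry 4
  2×14+4 = 32 → write 0 carry 4
  1×14+4 = 18 → write 2 carry 2
  5×14+2 = 72 → write 0 carry 9
  6×14+9 = 93 → write 5 carry 11
  2×14+11 = 39 → write 7 carry 4
  3×14+4 = 46 → write 6 carry 5
  remaining carry: 5

0o5675020735324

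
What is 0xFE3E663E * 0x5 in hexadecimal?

0x4F737FF36

Multiply each base-16 digit by 5, carrying:
  E×5 = 70 → write 6 carry 4
  3×5+4 = 19 → write 3 carry 1
  6×5+1 = 31 → write F carry 1
  6×5+1 = 31 → write F carry 1
  E×5+1 = 71 → write 7 carry 4
  3×5+4 = 19 → write 3 carry 1
  E×5+1 = 71 → write 7 carry 4
  F×5+4 = 79 → write F carry 4
  remaining carry: 4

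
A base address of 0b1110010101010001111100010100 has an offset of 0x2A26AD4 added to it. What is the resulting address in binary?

0b10000111101111000100111101000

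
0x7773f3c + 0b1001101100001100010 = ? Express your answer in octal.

0o737013636

0x7773f3c = 0o735637474 in octal.
0b1001101100001100010 = 0o1154142 in octal.
Add column by column in base 8, right to left:
  4+2 = 6
  7+4 = 3 carry 1
  4+1+1 = 6
  7+4 = 3 carry 1
  3+5+1 = 1 carry 1
  6+1+1 = 0 carry 1
  5+1+1 = 7
  3+0 = 3
  7+0 = 7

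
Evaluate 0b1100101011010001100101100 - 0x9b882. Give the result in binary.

0b1100010111110101010101010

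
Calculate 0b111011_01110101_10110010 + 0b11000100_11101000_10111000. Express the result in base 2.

0b1000000000101111001101010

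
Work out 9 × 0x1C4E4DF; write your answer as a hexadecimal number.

Multiply each base-16 digit by 9, carrying:
  F×9 = 135 → write 7 carry 8
  D×9+8 = 125 → write D carry 7
  4×9+7 = 43 → write B carry 2
  E×9+2 = 128 → write 0 carry 8
  4×9+8 = 44 → write C carry 2
  C×9+2 = 110 → write E carry 6
  1×9+6 = 15 → write F

0xFEC0BD7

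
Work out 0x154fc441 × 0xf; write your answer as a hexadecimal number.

0x13fac7fcf

Multiply each base-16 digit by 15, carrying:
  1×15 = 15 → write f
  4×15 = 60 → write c carry 3
  4×15+3 = 63 → write f carry 3
  c×15+3 = 183 → write 7 carry 11
  f×15+11 = 236 → write c carry 14
  4×15+14 = 74 → write a carry 4
  5×15+4 = 79 → write f carry 4
  1×15+4 = 19 → write 3 carry 1
  remaining carry: 1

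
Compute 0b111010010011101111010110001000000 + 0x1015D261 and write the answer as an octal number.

0o74243277241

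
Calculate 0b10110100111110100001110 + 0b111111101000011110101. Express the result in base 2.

Add column by column in base 2, right to left:
  0+1 = 1
  1+0 = 1
  1+1 = 0 carry 1
  1+0+1 = 0 carry 1
  0+1+1 = 0 carry 1
  0+1+1 = 0 carry 1
  0+1+1 = 0 carry 1
  0+1+1 = 0 carry 1
  1+0+1 = 0 carry 1
  0+0+1 = 1
  1+0 = 1
  1+0 = 1
  1+1 = 0 carry 1
  1+0+1 = 0 carry 1
  1+1+1 = 1 carry 1
  0+1+1 = 0 carry 1
  0+1+1 = 0 carry 1
  1+1+1 = 1 carry 1
  0+1+1 = 0 carry 1
  1+1+1 = 1 carry 1
  1+1+1 = 1 carry 1
  0+0+1 = 1
  1+0 = 1

0b11110100100111000000011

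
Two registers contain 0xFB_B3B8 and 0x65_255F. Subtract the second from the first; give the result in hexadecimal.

0x968E59

Subtract column by column in base 16:
  8-F → 9 (borrow)
  B-5-1 → 5
  3-5 → E (borrow)
  B-2-1 → 8
  B-5 → 6
  F-6 → 9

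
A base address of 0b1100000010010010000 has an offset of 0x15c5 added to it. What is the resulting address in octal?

0o1415125

0b1100000010010010000 = 0o1402220 in octal.
0x15c5 = 0o12705 in octal.
Add column by column in base 8, right to left:
  0+5 = 5
  2+0 = 2
  2+7 = 1 carry 1
  2+2+1 = 5
  0+1 = 1
  4+0 = 4
  1+0 = 1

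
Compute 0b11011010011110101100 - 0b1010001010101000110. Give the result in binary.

0b10001001001001100110

Subtract column by column in base 2:
  0-0 → 0
  0-1 → 1 (borrow)
  1-1-1 → 1 (borrow)
  1-0-1 → 0
  0-0 → 0
  1-0 → 1
  0-1 → 1 (borrow)
  1-0-1 → 0
  1-1 → 0
  1-0 → 1
  1-1 → 0
  0-0 → 0
  0-1 → 1 (borrow)
  1-0-1 → 0
  0-0 → 0
  1-0 → 1
  1-1 → 0
  0-0 → 0
  1-1 → 0
  1-0 → 1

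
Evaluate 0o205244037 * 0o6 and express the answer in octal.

0o1437730272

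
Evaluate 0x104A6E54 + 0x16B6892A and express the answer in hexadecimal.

0x2700F77E

Add column by column in base 16, right to left:
  4+A = E
  5+2 = 7
  E+9 = 7 carry 1
  6+8+1 = F
  A+6 = 0 carry 1
  4+B+1 = 0 carry 1
  0+6+1 = 7
  1+1 = 2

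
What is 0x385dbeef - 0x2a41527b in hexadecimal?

0xe1c6c74

Subtract column by column in base 16:
  f-b → 4
  e-7 → 7
  e-2 → c
  b-5 → 6
  d-1 → c
  5-4 → 1
  8-a → e (borrow)
  3-2-1 → 0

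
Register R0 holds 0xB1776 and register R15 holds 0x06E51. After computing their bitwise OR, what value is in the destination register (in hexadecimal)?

OR each hex digit independently (no carries):
  B|0=B, 1|6=7, 7|E=F, 7|5=7, 6|1=7

0xB7F77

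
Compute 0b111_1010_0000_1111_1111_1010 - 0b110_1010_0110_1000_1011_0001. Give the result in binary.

0b11111010011101001001

Subtract column by column in base 2:
  0-1 → 1 (borrow)
  1-0-1 → 0
  0-0 → 0
  1-0 → 1
  1-1 → 0
  1-1 → 0
  1-0 → 1
  1-1 → 0
  1-0 → 1
  1-0 → 1
  1-0 → 1
  1-1 → 0
  0-0 → 0
  0-1 → 1 (borrow)
  0-1-1 → 0 (borrow)
  0-0-1 → 1 (borrow)
  0-0-1 → 1 (borrow)
  1-1-1 → 1 (borrow)
  0-0-1 → 1 (borrow)
  1-1-1 → 1 (borrow)
  1-0-1 → 0
  1-1 → 0
  1-1 → 0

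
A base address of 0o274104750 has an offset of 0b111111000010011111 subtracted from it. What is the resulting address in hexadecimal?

0x2EC9949

0o274104750 = 0x2F089E8 in hexadecimal.
0b111111000010011111 = 0x3F09F in hexadecimal.
Subtract column by column in base 16:
  8-F → 9 (borrow)
  E-9-1 → 4
  9-0 → 9
  8-F → 9 (borrow)
  0-3-1 → C (borrow)
  F-0-1 → E
  2-0 → 2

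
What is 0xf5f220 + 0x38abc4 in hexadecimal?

0x12e9de4

Add column by column in base 16, right to left:
  0+4 = 4
  2+c = e
  2+b = d
  f+a = 9 carry 1
  5+8+1 = e
  f+3 = 2 carry 1
  final carry 1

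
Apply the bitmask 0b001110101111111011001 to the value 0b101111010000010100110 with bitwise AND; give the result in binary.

0b001110000000010000000

AND bit by bit (1 only where both bits are 1):
  101111010000010100110
& 001110101111111011001
= 001110000000010000000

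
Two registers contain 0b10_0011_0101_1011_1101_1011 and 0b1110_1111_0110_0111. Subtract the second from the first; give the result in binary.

0b1000100110110001110100

Subtract column by column in base 2:
  1-1 → 0
  1-1 → 0
  0-1 → 1 (borrow)
  1-0-1 → 0
  1-0 → 1
  0-1 → 1 (borrow)
  1-1-1 → 1 (borrow)
  1-0-1 → 0
  1-1 → 0
  1-1 → 0
  0-1 → 1 (borrow)
  1-1-1 → 1 (borrow)
  1-0-1 → 0
  0-1 → 1 (borrow)
  1-1-1 → 1 (borrow)
  0-1-1 → 0 (borrow)
  1-0-1 → 0
  1-0 → 1
  0-0 → 0
  0-0 → 0
  0-0 → 0
  1-0 → 1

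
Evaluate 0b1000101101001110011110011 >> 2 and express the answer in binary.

Right shift by 2: drop the 2 least-significant bits.

0b10001011010011100111100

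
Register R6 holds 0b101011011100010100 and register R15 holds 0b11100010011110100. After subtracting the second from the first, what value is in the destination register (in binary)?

Subtract column by column in base 2:
  0-0 → 0
  0-0 → 0
  1-1 → 0
  0-0 → 0
  1-1 → 0
  0-1 → 1 (borrow)
  0-1-1 → 0 (borrow)
  0-1-1 → 0 (borrow)
  1-0-1 → 0
  1-0 → 1
  1-1 → 0
  0-0 → 0
  1-0 → 1
  1-0 → 1
  0-1 → 1 (borrow)
  1-1-1 → 1 (borrow)
  0-1-1 → 0 (borrow)
  1-0-1 → 0

0b1111001000100000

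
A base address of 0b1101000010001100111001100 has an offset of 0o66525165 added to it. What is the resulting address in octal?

0b1101000010001100111001100 = 0o150214714 in octal.
Add column by column in base 8, right to left:
  4+5 = 1 carry 1
  1+6+1 = 0 carry 1
  7+1+1 = 1 carry 1
  4+5+1 = 2 carry 1
  1+2+1 = 4
  2+5 = 7
  0+6 = 6
  5+6 = 3 carry 1
  1+0+1 = 2

0o236742101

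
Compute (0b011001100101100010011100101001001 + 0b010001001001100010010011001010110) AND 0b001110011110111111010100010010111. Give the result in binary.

Add column by column in base 2, right to left:
  1+0 = 1
  0+1 = 1
  0+1 = 1
  1+0 = 1
  0+1 = 1
  0+0 = 0
  1+1 = 0 carry 1
  0+0+1 = 1
  1+0 = 1
  0+1 = 1
  0+1 = 1
  1+0 = 1
  1+0 = 1
  1+1 = 0 carry 1
  0+0+1 = 1
  0+0 = 0
  1+1 = 0 carry 1
  0+0+1 = 1
  0+0 = 0
  0+0 = 0
  1+1 = 0 carry 1
  1+1+1 = 1 carry 1
  0+0+1 = 1
  1+0 = 1
  0+1 = 1
  0+0 = 0
  1+0 = 1
  1+1 = 0 carry 1
  0+0+1 = 1
  0+0 = 0
  1+0 = 1
  1+1 = 0 carry 1
  final carry 1
Sum = 0b101010101111000100101111110011111; now AND with 0b001110011110111111010100010010111:
  101010101111000100101111110011111
& 001110011110111111010100010010111
= 001010001110000100000100010010111

0b1010001110000100000100010010111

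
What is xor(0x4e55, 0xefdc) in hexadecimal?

XOR each hex digit independently (no carries):
  4^e=a, e^f=1, 5^d=8, 5^c=9

0xa189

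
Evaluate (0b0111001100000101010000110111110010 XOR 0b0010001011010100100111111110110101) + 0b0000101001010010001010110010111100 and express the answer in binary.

First 0b0111001100000101010000110111110010 XOR 0b0010001011010100100111111110110101 = 0b0101000111010001110111001001000111.
Add column by column in base 2, right to left:
  1+0 = 1
  1+0 = 1
  1+1 = 0 carry 1
  0+1+1 = 0 carry 1
  0+1+1 = 0 carry 1
  0+1+1 = 0 carry 1
  1+0+1 = 0 carry 1
  0+1+1 = 0 carry 1
  0+0+1 = 1
  1+0 = 1
  0+1 = 1
  0+1 = 1
  1+0 = 1
  1+1 = 0 carry 1
  1+0+1 = 0 carry 1
  0+1+1 = 0 carry 1
  1+0+1 = 0 carry 1
  1+0+1 = 0 carry 1
  1+0+1 = 0 carry 1
  0+1+1 = 0 carry 1
  0+0+1 = 1
  0+0 = 0
  1+1 = 0 carry 1
  0+0+1 = 1
  1+1 = 0 carry 1
  1+0+1 = 0 carry 1
  1+0+1 = 0 carry 1
  0+1+1 = 0 carry 1
  0+0+1 = 1
  0+1 = 1
  1+0 = 1
  0+0 = 0
  1+0 = 1

0b101110000100100000001111100000011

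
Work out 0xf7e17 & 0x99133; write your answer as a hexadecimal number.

AND each hex digit independently (no carries):
  f&9=9, 7&9=1, e&1=0, 1&3=1, 7&3=3

0x91013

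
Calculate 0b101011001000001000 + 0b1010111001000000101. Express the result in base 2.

0b10000010010000001101

Add column by column in base 2, right to left:
  0+1 = 1
  0+0 = 0
  0+1 = 1
  1+0 = 1
  0+0 = 0
  0+0 = 0
  0+0 = 0
  0+0 = 0
  0+0 = 0
  1+1 = 0 carry 1
  0+0+1 = 1
  0+0 = 0
  1+1 = 0 carry 1
  1+1+1 = 1 carry 1
  0+1+1 = 0 carry 1
  1+0+1 = 0 carry 1
  0+1+1 = 0 carry 1
  1+0+1 = 0 carry 1
  0+1+1 = 0 carry 1
  final carry 1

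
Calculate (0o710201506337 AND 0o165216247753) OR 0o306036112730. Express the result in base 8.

0o710201506337 AND 0o165216247753 = 0o100200006313.
Then OR with 0o306036112730.

0o306236116733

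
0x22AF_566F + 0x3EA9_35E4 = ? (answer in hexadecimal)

0x61588C53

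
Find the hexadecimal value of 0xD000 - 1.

0xCFFF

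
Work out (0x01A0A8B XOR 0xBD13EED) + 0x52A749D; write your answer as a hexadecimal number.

First 0x01A0A8B XOR 0xBD13EED = 0xBCB3466.
Add column by column in base 16, right to left:
  6+D = 3 carry 1
  6+9+1 = 0 carry 1
  4+4+1 = 9
  3+7 = A
  B+A = 5 carry 1
  C+2+1 = F
  B+5 = 0 carry 1
  final carry 1

0x10F5A903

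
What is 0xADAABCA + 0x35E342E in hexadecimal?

0xE38DFF8

Add column by column in base 16, right to left:
  A+E = 8 carry 1
  C+2+1 = F
  B+4 = F
  A+3 = D
  A+E = 8 carry 1
  D+5+1 = 3 carry 1
  A+3+1 = E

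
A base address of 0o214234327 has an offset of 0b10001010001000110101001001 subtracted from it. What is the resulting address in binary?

0b10001010101110001110

0o214234327 = 0b10001100010011100011010111 in binary.
Subtract column by column in base 2:
  1-1 → 0
  1-0 → 1
  1-0 → 1
  0-1 → 1 (borrow)
  1-0-1 → 0
  0-0 → 0
  1-1 → 0
  1-0 → 1
  0-1 → 1 (borrow)
  0-0-1 → 1 (borrow)
  0-1-1 → 0 (borrow)
  1-1-1 → 1 (borrow)
  1-0-1 → 0
  1-0 → 1
  0-0 → 0
  0-1 → 1 (borrow)
  1-0-1 → 0
  0-0 → 0
  0-0 → 0
  0-1 → 1 (borrow)
  1-0-1 → 0
  1-1 → 0
  0-0 → 0
  0-0 → 0
  0-0 → 0
  1-1 → 0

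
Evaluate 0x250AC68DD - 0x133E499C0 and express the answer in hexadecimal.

Subtract column by column in base 16:
  D-0 → D
  D-C → 1
  8-9 → F (borrow)
  6-9-1 → C (borrow)
  C-4-1 → 7
  A-E → C (borrow)
  0-3-1 → C (borrow)
  5-3-1 → 1
  2-1 → 1

0x11CC7CF1D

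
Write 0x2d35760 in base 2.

0b10110100110101011101100000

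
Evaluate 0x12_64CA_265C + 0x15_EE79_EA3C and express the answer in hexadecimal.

Add column by column in base 16, right to left:
  C+C = 8 carry 1
  5+3+1 = 9
  6+A = 0 carry 1
  2+E+1 = 1 carry 1
  A+9+1 = 4 carry 1
  C+7+1 = 4 carry 1
  4+E+1 = 3 carry 1
  6+E+1 = 5 carry 1
  2+5+1 = 8
  1+1 = 2

0x2853441098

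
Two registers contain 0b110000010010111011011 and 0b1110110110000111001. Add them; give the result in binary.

0b111111001001000010100

Add column by column in base 2, right to left:
  1+1 = 0 carry 1
  1+0+1 = 0 carry 1
  0+0+1 = 1
  1+1 = 0 carry 1
  1+1+1 = 1 carry 1
  0+1+1 = 0 carry 1
  1+0+1 = 0 carry 1
  1+0+1 = 0 carry 1
  1+0+1 = 0 carry 1
  0+0+1 = 1
  1+1 = 0 carry 1
  0+1+1 = 0 carry 1
  0+0+1 = 1
  1+1 = 0 carry 1
  0+1+1 = 0 carry 1
  0+0+1 = 1
  0+1 = 1
  0+1 = 1
  0+1 = 1
  1+0 = 1
  1+0 = 1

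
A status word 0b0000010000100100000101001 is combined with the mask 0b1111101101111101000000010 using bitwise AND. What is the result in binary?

AND bit by bit (1 only where both bits are 1):
  0000010000100100000101001
& 1111101101111101000000010
= 0000000000100100000000000

0b0000000000100100000000000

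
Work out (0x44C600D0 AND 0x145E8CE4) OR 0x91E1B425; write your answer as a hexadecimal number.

0x44C600D0 AND 0x145E8CE4 = 0x044600C0.
Then OR with 0x91E1B425.

0x95E7B4E5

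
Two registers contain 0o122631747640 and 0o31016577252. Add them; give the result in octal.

0o153650547112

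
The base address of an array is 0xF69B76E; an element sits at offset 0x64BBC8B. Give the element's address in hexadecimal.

0x15B573F9

Add column by column in base 16, right to left:
  E+B = 9 carry 1
  6+8+1 = F
  7+C = 3 carry 1
  B+B+1 = 7 carry 1
  9+B+1 = 5 carry 1
  6+4+1 = B
  F+6 = 5 carry 1
  final carry 1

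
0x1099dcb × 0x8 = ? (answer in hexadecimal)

0x84cee58

Multiply each base-16 digit by 8, carrying:
  b×8 = 88 → write 8 carry 5
  c×8+5 = 101 → write 5 carry 6
  d×8+6 = 110 → write e carry 6
  9×8+6 = 78 → write e carry 4
  9×8+4 = 76 → write c carry 4
  0×8+4 = 4 → write 4
  1×8 = 8 → write 8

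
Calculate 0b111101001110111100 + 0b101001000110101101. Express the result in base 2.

Add column by column in base 2, right to left:
  0+1 = 1
  0+0 = 0
  1+1 = 0 carry 1
  1+1+1 = 1 carry 1
  1+0+1 = 0 carry 1
  1+1+1 = 1 carry 1
  0+0+1 = 1
  1+1 = 0 carry 1
  1+1+1 = 1 carry 1
  1+0+1 = 0 carry 1
  0+0+1 = 1
  0+0 = 0
  1+1 = 0 carry 1
  0+0+1 = 1
  1+0 = 1
  1+1 = 0 carry 1
  1+0+1 = 0 carry 1
  1+1+1 = 1 carry 1
  final carry 1

0b1100110010101101001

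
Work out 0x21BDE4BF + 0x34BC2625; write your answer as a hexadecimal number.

0x567A0AE4

Add column by column in base 16, right to left:
  F+5 = 4 carry 1
  B+2+1 = E
  4+6 = A
  E+2 = 0 carry 1
  D+C+1 = A carry 1
  B+B+1 = 7 carry 1
  1+4+1 = 6
  2+3 = 5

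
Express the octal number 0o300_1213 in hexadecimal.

Each octal digit is 3 bits: 3=011 0=000 0=000 1=001 2=010 1=001 3=011.
Group the bits into nibbles: 1100 0000 0010 1000 1011 → C028B.

0xC028B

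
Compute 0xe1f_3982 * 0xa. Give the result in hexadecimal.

0x8d383f14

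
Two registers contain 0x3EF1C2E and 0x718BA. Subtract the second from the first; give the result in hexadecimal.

0x3E80374

Subtract column by column in base 16:
  E-A → 4
  2-B → 7 (borrow)
  C-8-1 → 3
  1-1 → 0
  F-7 → 8
  E-0 → E
  3-0 → 3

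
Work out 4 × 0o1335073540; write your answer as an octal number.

Multiply each base-8 digit by 4, carrying:
  0×4 = 0 → write 0
  4×4 = 16 → write 0 carry 2
  5×4+2 = 22 → write 6 carry 2
  3×4+2 = 14 → write 6 carry 1
  7×4+1 = 29 → write 5 carry 3
  0×4+3 = 3 → write 3
  5×4 = 20 → write 4 carry 2
  3×4+2 = 14 → write 6 carry 1
  3×4+1 = 13 → write 5 carry 1
  1×4+1 = 5 → write 5

0o5564356600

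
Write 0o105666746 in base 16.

0x1176de6

Each octal digit is 3 bits: 1=001 0=000 5=101 6=110 6=110 6=110 7=111 4=100 6=110.
Group the bits into nibbles: 0001 0001 0111 0110 1101 1110 0110 → 1176de6.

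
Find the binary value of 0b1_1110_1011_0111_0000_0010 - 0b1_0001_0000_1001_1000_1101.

0b11011010110101110101

Subtract column by column in base 2:
  0-1 → 1 (borrow)
  1-0-1 → 0
  0-1 → 1 (borrow)
  0-1-1 → 0 (borrow)
  0-0-1 → 1 (borrow)
  0-0-1 → 1 (borrow)
  0-0-1 → 1 (borrow)
  0-1-1 → 0 (borrow)
  1-1-1 → 1 (borrow)
  1-0-1 → 0
  1-0 → 1
  0-1 → 1 (borrow)
  1-0-1 → 0
  1-0 → 1
  0-0 → 0
  1-0 → 1
  0-1 → 1 (borrow)
  1-0-1 → 0
  1-0 → 1
  1-0 → 1
  1-1 → 0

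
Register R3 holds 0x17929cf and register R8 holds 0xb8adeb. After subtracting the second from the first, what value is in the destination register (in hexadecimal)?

Subtract column by column in base 16:
  f-b → 4
  c-e → e (borrow)
  9-d-1 → b (borrow)
  2-a-1 → 7 (borrow)
  9-8-1 → 0
  7-b → c (borrow)
  1-0-1 → 0

0xc07be4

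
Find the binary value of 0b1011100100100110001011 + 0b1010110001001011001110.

0b10110010101110001011001

Add column by column in base 2, right to left:
  1+0 = 1
  1+1 = 0 carry 1
  0+1+1 = 0 carry 1
  1+1+1 = 1 carry 1
  0+0+1 = 1
  0+0 = 0
  0+1 = 1
  1+1 = 0 carry 1
  1+0+1 = 0 carry 1
  0+1+1 = 0 carry 1
  0+0+1 = 1
  1+0 = 1
  0+1 = 1
  0+0 = 0
  1+0 = 1
  0+0 = 0
  0+1 = 1
  1+1 = 0 carry 1
  1+0+1 = 0 carry 1
  1+1+1 = 1 carry 1
  0+0+1 = 1
  1+1 = 0 carry 1
  final carry 1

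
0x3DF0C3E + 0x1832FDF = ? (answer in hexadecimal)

Add column by column in base 16, right to left:
  E+F = D carry 1
  3+D+1 = 1 carry 1
  C+F+1 = C carry 1
  0+2+1 = 3
  F+3 = 2 carry 1
  D+8+1 = 6 carry 1
  3+1+1 = 5

0x5623C1D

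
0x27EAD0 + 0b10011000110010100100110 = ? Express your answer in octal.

0x27EAD0 = 0o11765320 in octal.
0b10011000110010100100110 = 0o23062446 in octal.
Add column by column in base 8, right to left:
  0+6 = 6
  2+4 = 6
  3+4 = 7
  5+2 = 7
  6+6 = 4 carry 1
  7+0+1 = 0 carry 1
  1+3+1 = 5
  1+2 = 3

0o35047766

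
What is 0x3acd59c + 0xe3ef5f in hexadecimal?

Add column by column in base 16, right to left:
  c+f = b carry 1
  9+5+1 = f
  5+f = 4 carry 1
  d+e+1 = c carry 1
  c+3+1 = 0 carry 1
  a+e+1 = 9 carry 1
  3+0+1 = 4

0x490c4fb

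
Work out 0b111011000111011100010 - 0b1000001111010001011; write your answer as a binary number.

0b110010111000001010111

Subtract column by column in base 2:
  0-1 → 1 (borrow)
  1-1-1 → 1 (borrow)
  0-0-1 → 1 (borrow)
  0-1-1 → 0 (borrow)
  0-0-1 → 1 (borrow)
  1-0-1 → 0
  1-0 → 1
  1-1 → 0
  0-0 → 0
  1-1 → 0
  1-1 → 0
  1-1 → 0
  0-1 → 1 (borrow)
  0-0-1 → 1 (borrow)
  0-0-1 → 1 (borrow)
  1-0-1 → 0
  1-0 → 1
  0-0 → 0
  1-1 → 0
  1-0 → 1
  1-0 → 1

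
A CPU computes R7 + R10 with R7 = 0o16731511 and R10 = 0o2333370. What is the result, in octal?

Add column by column in base 8, right to left:
  1+0 = 1
  1+7 = 0 carry 1
  5+3+1 = 1 carry 1
  1+3+1 = 5
  3+3 = 6
  7+3 = 2 carry 1
  6+2+1 = 1 carry 1
  1+0+1 = 2

0o21265101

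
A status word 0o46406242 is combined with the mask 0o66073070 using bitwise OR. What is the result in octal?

0o66477272

OR each oct digit independently (no carries):
  4|6=6, 6|6=6, 4|0=4, 0|7=7, 6|3=7, 2|0=2, 4|7=7, 2|0=2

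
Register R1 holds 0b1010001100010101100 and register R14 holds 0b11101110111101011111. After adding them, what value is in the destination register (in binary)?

Add column by column in base 2, right to left:
  0+1 = 1
  0+1 = 1
  1+1 = 0 carry 1
  1+1+1 = 1 carry 1
  0+1+1 = 0 carry 1
  1+0+1 = 0 carry 1
  0+1+1 = 0 carry 1
  1+0+1 = 0 carry 1
  0+1+1 = 0 carry 1
  0+1+1 = 0 carry 1
  0+1+1 = 0 carry 1
  1+1+1 = 1 carry 1
  1+0+1 = 0 carry 1
  0+1+1 = 0 carry 1
  0+1+1 = 0 carry 1
  0+1+1 = 0 carry 1
  1+0+1 = 0 carry 1
  0+1+1 = 0 carry 1
  1+1+1 = 1 carry 1
  0+1+1 = 0 carry 1
  final carry 1

0b101000000100000001011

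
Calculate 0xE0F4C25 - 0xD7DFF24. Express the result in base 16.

0x914D01

Subtract column by column in base 16:
  5-4 → 1
  2-2 → 0
  C-F → D (borrow)
  4-F-1 → 4 (borrow)
  F-D-1 → 1
  0-7 → 9 (borrow)
  E-D-1 → 0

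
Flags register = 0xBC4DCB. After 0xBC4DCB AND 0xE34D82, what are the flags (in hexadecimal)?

0xA04D82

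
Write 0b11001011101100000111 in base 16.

0xCBB07

Group the bits into nibbles: 1100 1011 1011 0000 0111 → CBB07.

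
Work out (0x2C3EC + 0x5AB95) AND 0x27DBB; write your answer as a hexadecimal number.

0x6D81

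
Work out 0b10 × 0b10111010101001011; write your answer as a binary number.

0b101110101010010110

Multiply each base-2 digit by 2, carrying:
  1×2 = 2 → write 0 carry 1
  1×2+1 = 3 → write 1 carry 1
  0×2+1 = 1 → write 1
  1×2 = 2 → write 0 carry 1
  0×2+1 = 1 → write 1
  0×2 = 0 → write 0
  1×2 = 2 → write 0 carry 1
  0×2+1 = 1 → write 1
  1×2 = 2 → write 0 carry 1
  0×2+1 = 1 → write 1
  1×2 = 2 → write 0 carry 1
  0×2+1 = 1 → write 1
  1×2 = 2 → write 0 carry 1
  1×2+1 = 3 → write 1 carry 1
  1×2+1 = 3 → write 1 carry 1
  0×2+1 = 1 → write 1
  1×2 = 2 → write 0 carry 1
  remaining carry: 1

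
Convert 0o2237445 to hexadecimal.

Each octal digit is 3 bits: 2=010 2=010 3=011 7=111 4=100 4=100 5=101.
Group the bits into nibbles: 1001 0011 1111 0010 0101 → 93F25.

0x93F25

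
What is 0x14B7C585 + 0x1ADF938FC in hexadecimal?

0x1C2B0FE81

Add column by column in base 16, right to left:
  5+C = 1 carry 1
  8+F+1 = 8 carry 1
  5+8+1 = E
  C+3 = F
  7+9 = 0 carry 1
  B+F+1 = B carry 1
  4+D+1 = 2 carry 1
  1+A+1 = C
  0+1 = 1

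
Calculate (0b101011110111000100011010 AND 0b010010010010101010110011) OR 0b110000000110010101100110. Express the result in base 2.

0b110010010110010101110110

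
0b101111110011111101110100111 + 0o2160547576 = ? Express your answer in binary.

0b10111101111001100101100100101

0o2160547576 = 0b10001110000101100111101111110 in binary.
Add column by column in base 2, right to left:
  1+0 = 1
  1+1 = 0 carry 1
  1+1+1 = 1 carry 1
  0+1+1 = 0 carry 1
  0+1+1 = 0 carry 1
  1+1+1 = 1 carry 1
  0+1+1 = 0 carry 1
  1+0+1 = 0 carry 1
  1+1+1 = 1 carry 1
  1+1+1 = 1 carry 1
  0+1+1 = 0 carry 1
  1+1+1 = 1 carry 1
  1+0+1 = 0 carry 1
  1+0+1 = 0 carry 1
  1+1+1 = 1 carry 1
  1+1+1 = 1 carry 1
  1+0+1 = 0 carry 1
  0+1+1 = 0 carry 1
  0+0+1 = 1
  1+0 = 1
  1+0 = 1
  1+0 = 1
  1+1 = 0 carry 1
  1+1+1 = 1 carry 1
  1+1+1 = 1 carry 1
  0+0+1 = 1
  1+0 = 1
  0+0 = 0
  0+1 = 1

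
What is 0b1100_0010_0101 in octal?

Group the bits in threes: 110 000 100 101 → 6045.

0o6045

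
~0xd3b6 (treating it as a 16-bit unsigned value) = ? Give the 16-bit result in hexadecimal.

0x2c49

Each hex digit d becomes f−d:
  d→2, 3→c, b→4, 6→9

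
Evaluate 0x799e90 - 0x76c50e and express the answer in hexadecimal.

Subtract column by column in base 16:
  0-e → 2 (borrow)
  9-0-1 → 8
  e-5 → 9
  9-c → d (borrow)
  9-6-1 → 2
  7-7 → 0

0x2d982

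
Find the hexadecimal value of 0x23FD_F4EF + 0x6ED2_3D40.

0x92D0322F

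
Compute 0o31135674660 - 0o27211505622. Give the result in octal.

0o1724167036

Subtract column by column in base 8:
  0-2 → 6 (borrow)
  6-2-1 → 3
  6-6 → 0
  4-5 → 7 (borrow)
  7-0-1 → 6
  6-5 → 1
  5-1 → 4
  3-1 → 2
  1-2 → 7 (borrow)
  1-7-1 → 1 (borrow)
  3-2-1 → 0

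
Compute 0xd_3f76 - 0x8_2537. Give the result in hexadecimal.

0x51a3f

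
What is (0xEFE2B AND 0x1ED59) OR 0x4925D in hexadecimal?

0x4FE5D

0xEFE2B AND 0x1ED59 = 0x0EC09.
Then OR with 0x4925D.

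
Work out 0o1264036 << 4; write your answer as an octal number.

0o25500740

4 bits is not a whole number of base-8 digits; in binary: 1010110100000011110 << 4 = 10101101000000111100000.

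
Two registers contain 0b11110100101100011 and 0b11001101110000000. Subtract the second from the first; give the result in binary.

0b100110111100011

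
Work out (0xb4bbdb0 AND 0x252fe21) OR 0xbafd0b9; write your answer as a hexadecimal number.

0xbeffcb9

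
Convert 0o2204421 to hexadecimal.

0x90911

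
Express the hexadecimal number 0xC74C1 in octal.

0o3072301

Expand each hex digit to 4 bits: C=1100 7=0111 4=0100 C=1100 1=0001.
Group the bits in threes: 011 000 111 010 011 000 001 → 3072301.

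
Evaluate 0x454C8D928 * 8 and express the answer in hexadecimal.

0x22A646C940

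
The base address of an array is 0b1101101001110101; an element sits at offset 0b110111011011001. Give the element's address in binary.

0b10100100101001110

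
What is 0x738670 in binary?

Expand each hex digit to 4 bits: 7=0111 3=0011 8=1000 6=0110 7=0111 0=0000.

0b11100111000011001110000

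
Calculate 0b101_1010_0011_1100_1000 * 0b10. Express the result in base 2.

Multiply each base-2 digit by 2, carrying:
  0×2 = 0 → write 0
  0×2 = 0 → write 0
  0×2 = 0 → write 0
  1×2 = 2 → write 0 carry 1
  0×2+1 = 1 → write 1
  0×2 = 0 → write 0
  1×2 = 2 → write 0 carry 1
  1×2+1 = 3 → write 1 carry 1
  1×2+1 = 3 → write 1 carry 1
  1×2+1 = 3 → write 1 carry 1
  0×2+1 = 1 → write 1
  0×2 = 0 → write 0
  0×2 = 0 → write 0
  1×2 = 2 → write 0 carry 1
  0×2+1 = 1 → write 1
  1×2 = 2 → write 0 carry 1
  1×2+1 = 3 → write 1 carry 1
  0×2+1 = 1 → write 1
  1×2 = 2 → write 0 carry 1
  remaining carry: 1

0b10110100011110010000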